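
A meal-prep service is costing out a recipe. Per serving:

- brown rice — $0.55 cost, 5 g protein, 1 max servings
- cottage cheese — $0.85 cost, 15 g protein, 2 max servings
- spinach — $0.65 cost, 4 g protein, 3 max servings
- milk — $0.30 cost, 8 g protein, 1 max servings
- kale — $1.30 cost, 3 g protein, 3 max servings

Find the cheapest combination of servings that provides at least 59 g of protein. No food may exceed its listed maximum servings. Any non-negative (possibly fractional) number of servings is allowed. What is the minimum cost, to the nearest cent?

$6.23

Cost per g of protein: milk $0.0375, cottage cheese $0.0567, brown rice $0.1100, spinach $0.1625, kale $0.4333.
Take 1 serving of milk: +8.0 g protein for $0.30 (total $0.30, still need 51.0 g).
Take 2 servings of cottage cheese: +30.0 g protein for $1.70 (total $2.00, still need 21.0 g).
Take 1 serving of brown rice: +5.0 g protein for $0.55 (total $2.55, still need 16.0 g).
Take 3 servings of spinach: +12.0 g protein for $1.95 (total $4.50, still need 4.0 g).
Take 1.333 servings of kale: +4.0 g protein for $1.73 (total $6.23, still need 0.0 g).
Greedy by cheapest-per-g is optimal for a single linear constraint, so the minimum cost is $6.23.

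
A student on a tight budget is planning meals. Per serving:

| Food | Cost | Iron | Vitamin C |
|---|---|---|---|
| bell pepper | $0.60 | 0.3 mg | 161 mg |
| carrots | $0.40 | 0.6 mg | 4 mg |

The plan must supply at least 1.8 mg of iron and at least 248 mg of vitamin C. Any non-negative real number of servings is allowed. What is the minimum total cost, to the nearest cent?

$1.79

An LP optimum is at a vertex; with two nutrient constraints at most two foods are used. Check each candidate.
bell pepper only: max(1.8/0.3, 248/161) = 6 servings → $3.60.
carrots only: max(1.8/0.6, 248/4) = 62 servings → $24.80.
bell pepper + carrots with both tight: 1.484 servings and 2.258 servings → $1.79.
The minimum over all feasible corners is $1.79.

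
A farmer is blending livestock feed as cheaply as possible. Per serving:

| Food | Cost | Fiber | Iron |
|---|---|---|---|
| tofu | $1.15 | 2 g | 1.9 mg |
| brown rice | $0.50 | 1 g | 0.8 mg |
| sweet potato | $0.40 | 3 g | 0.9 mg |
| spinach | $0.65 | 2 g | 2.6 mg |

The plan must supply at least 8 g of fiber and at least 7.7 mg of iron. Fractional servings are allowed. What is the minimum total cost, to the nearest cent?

tofu only: max(8/2, 7.7/1.9) = 4.053 servings → $4.66.
brown rice only: max(8/1, 7.7/0.8) = 9.625 servings → $4.81.
sweet potato only: max(8/3, 7.7/0.9) = 8.556 servings → $3.42.
spinach only: max(8/2, 7.7/2.6) = 4 servings → $2.60.
tofu + brown rice with both targets exact would need a negative amount; discard.
tofu + sweet potato with both targets exact would need a negative amount; discard.
tofu + spinach with both tight: 3.857 servings and 0.1429 servings → $4.53.
brown rice + sweet potato with both targets exact would need a negative amount; discard.
brown rice + spinach with both tight: 5.4 servings and 1.3 servings → $3.54.
sweet potato + spinach with both tight: 0.9 servings and 2.65 servings → $2.08.
The minimum over all feasible corners is $2.08.

$2.08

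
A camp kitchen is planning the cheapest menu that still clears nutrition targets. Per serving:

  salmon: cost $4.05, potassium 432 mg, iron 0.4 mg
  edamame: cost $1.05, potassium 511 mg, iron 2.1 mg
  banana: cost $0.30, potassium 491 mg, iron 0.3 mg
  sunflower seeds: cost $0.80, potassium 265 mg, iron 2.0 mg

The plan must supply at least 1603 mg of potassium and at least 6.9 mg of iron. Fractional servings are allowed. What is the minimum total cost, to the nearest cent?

$3.03

Compare the cost at each extreme point of the feasible region.
salmon only: max(1603/432, 6.9/0.4) = 17.25 servings → $69.86.
edamame only: max(1603/511, 6.9/2.1) = 3.286 servings → $3.45.
banana only: max(1603/491, 6.9/0.3) = 23 servings → $6.90.
sunflower seeds only: max(1603/265, 6.9/2.0) = 6.049 servings → $4.84.
salmon + edamame with both targets exact would need a negative amount; discard.
salmon + banana: intersection lies outside the first quadrant.
salmon + sunflower seeds with both tight: 1.817 servings and 3.087 servings → $9.83.
edamame + banana with both targets exact would need a negative amount; discard.
edamame + sunflower seeds with both tight: 2.959 servings and 0.3429 servings → $3.38.
banana + sunflower seeds with both tight: 1.526 servings and 3.221 servings → $3.03.
Cheapest feasible corner: $3.03.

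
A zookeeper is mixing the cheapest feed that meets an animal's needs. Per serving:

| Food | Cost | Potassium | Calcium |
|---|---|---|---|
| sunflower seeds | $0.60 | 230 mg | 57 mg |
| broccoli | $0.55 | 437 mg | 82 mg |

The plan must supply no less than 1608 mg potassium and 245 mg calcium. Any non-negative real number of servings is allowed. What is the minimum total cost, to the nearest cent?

$2.02

For a min-cost LP with two ≥-constraints, a basic feasible solution has at most two positive variables.
sunflower seeds only: max(1608/230, 245/57) = 6.991 servings → $4.19.
broccoli only: max(1608/437, 245/82) = 3.68 servings → $2.02.
sunflower seeds + broccoli: intersection lies outside the first quadrant.
The minimum over all feasible corners is $2.02.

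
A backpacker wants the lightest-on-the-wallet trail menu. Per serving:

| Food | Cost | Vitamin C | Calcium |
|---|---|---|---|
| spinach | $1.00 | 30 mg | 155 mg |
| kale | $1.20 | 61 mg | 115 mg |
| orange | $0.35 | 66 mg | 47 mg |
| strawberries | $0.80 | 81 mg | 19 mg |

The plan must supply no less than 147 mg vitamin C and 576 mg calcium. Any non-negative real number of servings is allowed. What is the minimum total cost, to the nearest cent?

For a min-cost LP with two ≥-constraints, a basic feasible solution has at most two positive variables.
spinach only: max(147/30, 576/155) = 4.9 servings → $4.90.
kale only: max(147/61, 576/115) = 5.009 servings → $6.01.
orange only: max(147/66, 576/47) = 12.26 servings → $4.29.
strawberries only: max(147/81, 576/19) = 30.32 servings → $24.25.
spinach + kale with both tight: 3.036 servings and 0.9167 servings → $4.14.
spinach + orange with both tight: 3.527 servings and 0.6241 servings → $3.75.
spinach + strawberries with both tight: 3.66 servings and 0.4593 servings → $4.03.
kale + orange: the both-tight solution has a negative serving — not a feasible corner.
kale + strawberries with both targets exact would need a negative amount; discard.
orange + strawberries: the both-tight solution has a negative serving — not a feasible corner.
So the least-cost plan costs $3.75.

$3.75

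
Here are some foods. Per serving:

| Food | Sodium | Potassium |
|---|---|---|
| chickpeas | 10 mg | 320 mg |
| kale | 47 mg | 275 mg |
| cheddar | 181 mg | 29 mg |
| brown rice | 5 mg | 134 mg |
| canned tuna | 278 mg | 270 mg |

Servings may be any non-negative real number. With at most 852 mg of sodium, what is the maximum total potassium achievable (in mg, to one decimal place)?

Potassium per mg sodium: chickpeas 32, brown rice 26.8, kale 5.851, canned tuna 0.9712, cheddar 0.1602.
With no serving limits, spend the whole sodium allowance on chickpeas: 852 mg / 10 mg × 320 mg = 27264.0 mg.

27264.0 mg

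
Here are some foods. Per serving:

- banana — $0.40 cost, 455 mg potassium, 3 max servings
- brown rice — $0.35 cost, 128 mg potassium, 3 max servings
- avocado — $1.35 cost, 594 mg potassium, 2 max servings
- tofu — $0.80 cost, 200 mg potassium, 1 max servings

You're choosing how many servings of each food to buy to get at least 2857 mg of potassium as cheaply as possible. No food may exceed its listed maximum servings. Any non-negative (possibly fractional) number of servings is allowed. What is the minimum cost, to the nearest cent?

$4.73

Cost per mg of potassium: banana $0.0009, avocado $0.0023, brown rice $0.0027, tofu $0.0040.
Take 3 servings of banana: +1365.0 mg potassium for $1.20 (total $1.20, still need 1492.0 mg).
Take 2 servings of avocado: +1188.0 mg potassium for $2.70 (total $3.90, still need 304.0 mg).
Take 2.375 servings of brown rice: +304.0 mg potassium for $0.83 (total $4.73, still need 0.0 mg).
Greedy by cheapest-per-mg is optimal for a single linear constraint, so the minimum cost is $4.73.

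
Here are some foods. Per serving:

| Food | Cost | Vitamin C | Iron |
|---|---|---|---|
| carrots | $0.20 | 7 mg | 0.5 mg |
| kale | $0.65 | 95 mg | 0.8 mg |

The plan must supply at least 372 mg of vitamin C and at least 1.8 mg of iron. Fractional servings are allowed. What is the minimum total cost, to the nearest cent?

$2.55

Check every corner: each single food scaled to meet both minima, and each pair solved so both constraints bind.
carrots only: max(372/7, 1.8/0.5) = 53.14 servings → $10.63.
kale only: max(372/95, 1.8/0.8) = 3.916 servings → $2.55.
carrots + kale with both targets exact would need a negative amount; discard.
So the least-cost plan costs $2.55.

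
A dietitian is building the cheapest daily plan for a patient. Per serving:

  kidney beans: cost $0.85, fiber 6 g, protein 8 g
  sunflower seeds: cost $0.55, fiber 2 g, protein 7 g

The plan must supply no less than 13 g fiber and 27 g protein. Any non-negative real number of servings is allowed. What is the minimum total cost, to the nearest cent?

$2.44

Minimising a linear cost over {fiber ≥ 13, protein ≥ 27, servings ≥ 0} — the optimum is at a vertex, using one or two foods.
kidney beans only: max(13/6, 27/8) = 3.375 servings → $2.87.
sunflower seeds only: max(13/2, 27/7) = 6.5 servings → $3.58.
kidney beans + sunflower seeds with both tight: 1.423 servings and 2.231 servings → $2.44.
The minimum over all feasible corners is $2.44.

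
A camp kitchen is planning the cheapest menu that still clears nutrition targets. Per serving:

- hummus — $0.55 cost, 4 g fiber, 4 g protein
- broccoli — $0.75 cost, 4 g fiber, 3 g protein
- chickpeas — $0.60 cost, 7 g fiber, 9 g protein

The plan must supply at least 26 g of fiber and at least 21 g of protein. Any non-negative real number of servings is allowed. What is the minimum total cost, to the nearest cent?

For a min-cost LP with two ≥-constraints, a basic feasible solution has at most two positive variables.
hummus only: max(26/4, 21/4) = 6.5 servings → $3.58.
broccoli only: max(26/4, 21/3) = 7 servings → $5.25.
chickpeas only: max(26/7, 21/9) = 3.714 servings → $2.23.
hummus + broccoli with both tight: 1.5 servings and 5 servings → $4.58.
hummus + chickpeas with both targets exact would need a negative amount; discard.
broccoli + chickpeas with both tight: 5.8 servings and 0.4 servings → $4.59.
So the least-cost plan costs $2.23.

$2.23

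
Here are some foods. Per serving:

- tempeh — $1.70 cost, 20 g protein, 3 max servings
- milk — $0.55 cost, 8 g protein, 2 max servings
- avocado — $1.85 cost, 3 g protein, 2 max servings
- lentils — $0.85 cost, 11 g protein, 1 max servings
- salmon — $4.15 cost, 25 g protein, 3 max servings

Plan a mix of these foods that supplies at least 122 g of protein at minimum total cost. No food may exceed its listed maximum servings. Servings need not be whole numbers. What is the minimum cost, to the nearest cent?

$12.86

Cost per g of protein: milk $0.0688, lentils $0.0773, tempeh $0.0850, salmon $0.1660, avocado $0.6167.
Take 2 servings of milk: +16.0 g protein for $1.10 (total $1.10, still need 106.0 g).
Take 1 serving of lentils: +11.0 g protein for $0.85 (total $1.95, still need 95.0 g).
Take 3 servings of tempeh: +60.0 g protein for $5.10 (total $7.05, still need 35.0 g).
Take 1.4 servings of salmon: +35.0 g protein for $5.81 (total $12.86, still need 0.0 g).
Filling from the cheapest source first is optimal under one linear minimum: $12.86.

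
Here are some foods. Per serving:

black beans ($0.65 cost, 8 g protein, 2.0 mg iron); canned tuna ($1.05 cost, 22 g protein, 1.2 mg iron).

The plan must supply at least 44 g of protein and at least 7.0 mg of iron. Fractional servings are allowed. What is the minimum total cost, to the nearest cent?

Two binding constraints pin down two serving amounts, so the optimal mix uses at most two foods. The candidates are each food alone (scaled to the tighter of protein/iron) and each pair with both constraints tight.
black beans only: max(44/8, 7.0/2.0) = 5.5 servings → $3.58.
canned tuna only: max(44/22, 7.0/1.2) = 5.833 servings → $6.12.
black beans + canned tuna with both tight: 2.942 servings and 0.9302 servings → $2.89.
The minimum over all feasible corners is $2.89.

$2.89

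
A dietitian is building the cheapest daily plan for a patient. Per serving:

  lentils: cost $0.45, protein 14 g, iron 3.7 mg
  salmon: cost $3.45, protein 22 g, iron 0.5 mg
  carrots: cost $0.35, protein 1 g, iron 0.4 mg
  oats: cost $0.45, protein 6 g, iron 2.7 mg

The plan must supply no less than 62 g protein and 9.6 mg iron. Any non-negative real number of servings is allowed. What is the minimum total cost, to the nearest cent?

Minimising a linear cost over {protein ≥ 62, iron ≥ 9.6, servings ≥ 0} — the optimum is at a vertex, using one or two foods.
lentils only: max(62/14, 9.6/3.7) = 4.429 servings → $1.99.
salmon only: max(62/22, 9.6/0.5) = 19.2 servings → $66.24.
carrots only: max(62/1, 9.6/0.4) = 62 servings → $21.70.
oats only: max(62/6, 9.6/2.7) = 10.33 servings → $4.65.
lentils + salmon with both tight: 2.422 servings and 1.277 servings → $5.50.
lentils + carrots with both targets exact would need a negative amount; discard.
lentils + oats: intersection lies outside the first quadrant.
salmon + carrots with both tight: 1.831 servings and 21.71 servings → $13.92.
salmon + oats with both tight: 1.947 servings and 3.195 servings → $8.15.
carrots + oats: the both-tight solution has a negative serving — not a feasible corner.
So the least-cost plan costs $1.99.

$1.99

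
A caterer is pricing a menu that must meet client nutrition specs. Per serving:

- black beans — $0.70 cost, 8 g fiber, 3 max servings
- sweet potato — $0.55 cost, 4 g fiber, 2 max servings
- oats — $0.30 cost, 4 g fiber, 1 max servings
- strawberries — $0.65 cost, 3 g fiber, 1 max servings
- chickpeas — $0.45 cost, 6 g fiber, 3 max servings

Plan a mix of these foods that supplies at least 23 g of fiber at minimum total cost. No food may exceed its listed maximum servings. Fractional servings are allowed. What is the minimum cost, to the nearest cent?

$1.74

Cost per g of fiber: oats $0.0750, chickpeas $0.0750, black beans $0.0875, sweet potato $0.1375, strawberries $0.2167.
Take 1 serving of oats: +4.0 g fiber for $0.30 (total $0.30, still need 19.0 g).
Take 3 servings of chickpeas: +18.0 g fiber for $1.35 (total $1.65, still need 1.0 g).
Take 0.125 servings of black beans: +1.0 g fiber for $0.09 (total $1.74, still need 0.0 g).
Greedy by cheapest-per-g is optimal for a single linear constraint, so the minimum cost is $1.74.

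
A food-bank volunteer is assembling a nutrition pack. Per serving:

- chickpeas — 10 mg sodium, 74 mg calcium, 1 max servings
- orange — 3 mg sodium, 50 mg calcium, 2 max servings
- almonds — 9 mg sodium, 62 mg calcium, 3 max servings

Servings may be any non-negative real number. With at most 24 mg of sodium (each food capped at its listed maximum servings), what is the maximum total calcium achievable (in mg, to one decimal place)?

229.1 mg

Calcium per mg sodium: orange 16.67, chickpeas 7.4, almonds 6.889.
Take 2 servings of orange: uses 6 mg sodium, +100.0 mg calcium (running total 100.0 mg).
Take 1 serving of chickpeas: uses 10 mg sodium, +74.0 mg calcium (running total 174.0 mg).
Take 0.8889 servings of almonds: uses 8 mg sodium, +55.1 mg calcium (running total 229.1 mg).
Filling greedily by calcium-per-mg sodium is optimal for one linear limit, giving 229.1 mg.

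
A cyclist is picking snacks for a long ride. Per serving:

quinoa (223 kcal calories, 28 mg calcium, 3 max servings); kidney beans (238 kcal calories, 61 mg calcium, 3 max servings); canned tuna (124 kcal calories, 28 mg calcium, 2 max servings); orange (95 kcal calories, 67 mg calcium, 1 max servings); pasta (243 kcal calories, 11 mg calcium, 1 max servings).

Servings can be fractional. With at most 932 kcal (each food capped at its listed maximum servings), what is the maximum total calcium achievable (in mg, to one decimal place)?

277.8 mg

Calcium per kcal: orange 0.7053, kidney beans 0.2563, canned tuna 0.2258, quinoa 0.1256, pasta 0.04527.
Take 1 serving of orange: uses 95 kcal, +67.0 mg calcium (running total 67.0 mg).
Take 3 servings of kidney beans: uses 714 kcal, +183.0 mg calcium (running total 250.0 mg).
Take 0.9919 servings of canned tuna: uses 123 kcal, +27.8 mg calcium (running total 277.8 mg).
Greedy by best ratio exhausts the calories allowance optimally: 277.8 mg.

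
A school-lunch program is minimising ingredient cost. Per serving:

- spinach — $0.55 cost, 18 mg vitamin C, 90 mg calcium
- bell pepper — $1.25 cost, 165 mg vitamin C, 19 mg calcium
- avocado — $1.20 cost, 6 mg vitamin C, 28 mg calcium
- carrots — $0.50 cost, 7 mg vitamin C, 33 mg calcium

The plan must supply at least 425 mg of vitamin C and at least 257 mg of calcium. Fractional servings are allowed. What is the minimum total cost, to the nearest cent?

$4.20

Compare the cost at each extreme point of the feasible region.
spinach only: max(425/18, 257/90) = 23.61 servings → $12.99.
bell pepper only: max(425/165, 257/19) = 13.53 servings → $16.91.
avocado only: max(425/6, 257/28) = 70.83 servings → $85.00.
carrots only: max(425/7, 257/33) = 60.71 servings → $30.36.
spinach + bell pepper with both tight: 2.366 servings and 2.318 servings → $4.20.
spinach + avocado: intersection lies outside the first quadrant.
spinach + carrots with both targets exact would need a negative amount; discard.
bell pepper + avocado with both tight: 2.299 servings and 7.619 servings → $12.02.
bell pepper + carrots with both tight: 2.302 servings and 6.463 servings → $6.11.
avocado + carrots: the both-tight solution has a negative serving — not a feasible corner.
So the least-cost plan costs $4.20.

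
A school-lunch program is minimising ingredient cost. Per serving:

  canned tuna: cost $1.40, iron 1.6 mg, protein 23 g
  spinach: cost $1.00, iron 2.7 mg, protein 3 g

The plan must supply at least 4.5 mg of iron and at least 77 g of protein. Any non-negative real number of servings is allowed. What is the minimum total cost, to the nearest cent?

canned tuna only: max(4.5/1.6, 77/23) = 3.348 servings → $4.69.
spinach only: max(4.5/2.7, 77/3) = 25.67 servings → $25.67.
canned tuna + spinach with both targets exact would need a negative amount; discard.
Cheapest feasible corner: $4.69.

$4.69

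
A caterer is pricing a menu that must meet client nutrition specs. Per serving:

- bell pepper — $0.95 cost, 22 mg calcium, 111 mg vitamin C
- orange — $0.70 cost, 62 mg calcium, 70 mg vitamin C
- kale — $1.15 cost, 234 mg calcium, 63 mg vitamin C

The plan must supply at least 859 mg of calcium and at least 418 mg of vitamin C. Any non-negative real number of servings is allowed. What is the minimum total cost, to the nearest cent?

$5.61

Minimising a linear cost over {calcium ≥ 859, vitamin C ≥ 418, servings ≥ 0} — the optimum is at a vertex, using one or two foods.
bell pepper only: max(859/22, 418/111) = 39.05 servings → $37.09.
orange only: max(859/62, 418/70) = 13.85 servings → $9.70.
kale only: max(859/234, 418/63) = 6.635 servings → $7.63.
bell pepper + orange: intersection lies outside the first quadrant.
bell pepper + kale with both tight: 1.777 servings and 3.504 servings → $5.72.
orange + kale with both tight: 3.503 servings and 2.743 servings → $5.61.
So the least-cost plan costs $5.61.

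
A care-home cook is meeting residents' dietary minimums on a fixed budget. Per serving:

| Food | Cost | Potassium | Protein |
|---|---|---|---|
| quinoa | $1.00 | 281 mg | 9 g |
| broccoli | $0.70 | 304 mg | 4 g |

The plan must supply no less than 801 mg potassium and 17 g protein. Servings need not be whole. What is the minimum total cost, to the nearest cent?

$2.27

quinoa only: max(801/281, 17/9) = 2.851 servings → $2.85.
broccoli only: max(801/304, 17/4) = 4.25 servings → $2.98.
quinoa + broccoli with both tight: 1.218 servings and 1.509 servings → $2.27.
The minimum over all feasible corners is $2.27.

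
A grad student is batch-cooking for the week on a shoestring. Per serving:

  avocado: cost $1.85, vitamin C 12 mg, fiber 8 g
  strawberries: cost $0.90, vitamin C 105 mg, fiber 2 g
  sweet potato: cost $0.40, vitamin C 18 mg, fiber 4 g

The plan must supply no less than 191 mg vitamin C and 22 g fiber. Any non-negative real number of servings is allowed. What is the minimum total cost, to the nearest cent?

avocado only: max(191/12, 22/8) = 15.92 servings → $29.45.
strawberries only: max(191/105, 22/2) = 11 servings → $9.90.
sweet potato only: max(191/18, 22/4) = 10.61 servings → $4.24.
avocado + strawberries with both tight: 2.363 servings and 1.549 servings → $5.77.
avocado + sweet potato with both targets exact would need a negative amount; discard.
strawberries + sweet potato with both tight: 0.9583 servings and 5.021 servings → $2.87.
Cheapest feasible corner: $2.87.

$2.87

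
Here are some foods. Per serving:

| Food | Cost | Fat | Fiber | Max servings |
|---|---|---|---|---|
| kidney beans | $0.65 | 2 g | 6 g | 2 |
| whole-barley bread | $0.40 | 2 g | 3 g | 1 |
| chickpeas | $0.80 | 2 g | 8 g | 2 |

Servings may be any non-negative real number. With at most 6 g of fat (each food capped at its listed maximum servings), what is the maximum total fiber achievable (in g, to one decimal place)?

Fiber per g fat: chickpeas 4, kidney beans 3, whole-barley bread 1.5.
Take 2 servings of chickpeas: uses 4 g fat, +16.0 g fiber (running total 16.0 g).
Take 1 serving of kidney beans: uses 2 g fat, +6.0 g fiber (running total 22.0 g).
Filling greedily by fiber-per-g fat is optimal for one linear limit, giving 22.0 g.

22.0 g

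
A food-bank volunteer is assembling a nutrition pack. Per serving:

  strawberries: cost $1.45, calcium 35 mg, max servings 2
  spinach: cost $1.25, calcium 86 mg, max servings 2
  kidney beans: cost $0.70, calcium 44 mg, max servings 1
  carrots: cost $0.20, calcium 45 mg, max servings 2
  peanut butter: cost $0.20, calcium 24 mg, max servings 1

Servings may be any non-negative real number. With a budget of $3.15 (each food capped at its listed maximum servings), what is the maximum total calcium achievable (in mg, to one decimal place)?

Calcium per dollar: carrots 225, peanut butter 120, spinach 68.8, kidney beans 62.86, strawberries 24.14.
Take 2 servings of carrots: spends $0.40, +90.0 mg calcium (running total 90.0 mg).
Take 1 serving of peanut butter: spends $0.20, +24.0 mg calcium (running total 114.0 mg).
Take 2 servings of spinach: spends $2.50, +172.0 mg calcium (running total 286.0 mg).
Take 0.07143 servings of kidney beans: spends $0.05, +3.1 mg calcium (running total 289.1 mg).
Greedy by best ratio exhausts the cost allowance optimally: 289.1 mg.

289.1 mg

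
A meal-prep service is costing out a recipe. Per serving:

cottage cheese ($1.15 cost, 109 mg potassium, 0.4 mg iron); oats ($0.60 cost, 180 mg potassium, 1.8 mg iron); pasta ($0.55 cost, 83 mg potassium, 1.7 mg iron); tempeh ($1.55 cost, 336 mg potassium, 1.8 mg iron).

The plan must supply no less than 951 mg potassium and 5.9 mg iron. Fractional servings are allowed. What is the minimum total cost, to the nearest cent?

A basic optimal solution has at most two foods positive. Try each food alone and each pair with both targets met exactly.
cottage cheese only: max(951/109, 5.9/0.4) = 14.75 servings → $16.96.
oats only: max(951/180, 5.9/1.8) = 5.283 servings → $3.17.
pasta only: max(951/83, 5.9/1.7) = 11.46 servings → $6.30.
tempeh only: max(951/336, 5.9/1.8) = 3.278 servings → $5.08.
cottage cheese + oats with both tight: 5.232 servings and 2.115 servings → $7.29.
cottage cheese + pasta with both tight: 7.41 servings and 1.727 servings → $9.47.
cottage cheese + tempeh: intersection lies outside the first quadrant.
oats + pasta with both targets exact would need a negative amount; discard.
oats + tempeh with both tight: 0.9637 servings and 2.314 servings → $4.17.
pasta + tempeh with both tight: 0.6415 servings and 2.672 servings → $4.49.
The minimum over all feasible corners is $3.17.

$3.17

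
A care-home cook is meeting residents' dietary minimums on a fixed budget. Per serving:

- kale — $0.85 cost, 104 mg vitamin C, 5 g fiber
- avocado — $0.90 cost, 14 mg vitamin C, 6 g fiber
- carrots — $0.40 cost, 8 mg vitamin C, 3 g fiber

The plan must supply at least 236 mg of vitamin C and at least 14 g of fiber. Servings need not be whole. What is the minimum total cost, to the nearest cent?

A basic optimal solution has at most two foods positive. Try each food alone and each pair with both targets met exactly.
kale only: max(236/104, 14/5) = 2.8 servings → $2.38.
avocado only: max(236/14, 14/6) = 16.86 servings → $15.17.
carrots only: max(236/8, 14/3) = 29.5 servings → $11.80.
kale + avocado with both tight: 2.202 servings and 0.4982 servings → $2.32.
kale + carrots with both tight: 2.191 servings and 1.015 servings → $2.27.
avocado + carrots: the both-tight solution has a negative serving — not a feasible corner.
So the least-cost plan costs $2.27.

$2.27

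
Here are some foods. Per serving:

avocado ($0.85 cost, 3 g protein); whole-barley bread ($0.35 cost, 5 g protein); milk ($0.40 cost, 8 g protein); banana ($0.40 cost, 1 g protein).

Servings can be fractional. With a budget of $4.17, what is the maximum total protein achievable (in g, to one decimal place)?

83.4 g

Protein per dollar: milk 20, whole-barley bread 14.29, avocado 3.529, banana 2.5.
With no serving limits, spend the whole cost allowance on milk: $4.17 / $0.40 × 8 g = 83.4 g.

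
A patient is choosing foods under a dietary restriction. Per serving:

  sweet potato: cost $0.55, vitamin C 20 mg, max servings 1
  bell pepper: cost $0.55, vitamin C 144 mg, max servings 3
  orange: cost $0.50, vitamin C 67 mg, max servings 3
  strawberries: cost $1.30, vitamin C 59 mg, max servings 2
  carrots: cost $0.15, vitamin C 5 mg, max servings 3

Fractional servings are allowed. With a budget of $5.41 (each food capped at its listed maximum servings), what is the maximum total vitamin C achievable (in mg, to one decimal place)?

Vitamin C per dollar: bell pepper 261.8, orange 134, strawberries 45.38, sweet potato 36.36, carrots 33.33.
Take 3 servings of bell pepper: spends $1.65, +432.0 mg vitamin C (running total 432.0 mg).
Take 3 servings of orange: spends $1.50, +201.0 mg vitamin C (running total 633.0 mg).
Take 1.738 servings of strawberries: spends $2.26, +102.6 mg vitamin C (running total 735.6 mg).
Filling greedily by vitamin C-per-dollar is optimal for one linear limit, giving 735.6 mg.

735.6 mg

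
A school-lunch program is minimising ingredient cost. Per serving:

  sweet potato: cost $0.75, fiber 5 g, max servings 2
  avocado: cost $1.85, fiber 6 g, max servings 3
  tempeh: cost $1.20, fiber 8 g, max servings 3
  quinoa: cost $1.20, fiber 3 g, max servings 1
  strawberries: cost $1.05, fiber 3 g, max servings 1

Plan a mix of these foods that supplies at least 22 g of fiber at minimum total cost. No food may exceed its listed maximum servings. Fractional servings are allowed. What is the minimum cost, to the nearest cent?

Cost per g of fiber: sweet potato $0.1500, tempeh $0.1500, avocado $0.3083, strawberries $0.3500, quinoa $0.4000.
Take 2 servings of sweet potato: +10.0 g fiber for $1.50 (total $1.50, still need 12.0 g).
Take 1.5 servings of tempeh: +12.0 g fiber for $1.80 (total $3.30, still need 0.0 g).
Greedy by cheapest-per-g is optimal for a single linear constraint, so the minimum cost is $3.30.

$3.30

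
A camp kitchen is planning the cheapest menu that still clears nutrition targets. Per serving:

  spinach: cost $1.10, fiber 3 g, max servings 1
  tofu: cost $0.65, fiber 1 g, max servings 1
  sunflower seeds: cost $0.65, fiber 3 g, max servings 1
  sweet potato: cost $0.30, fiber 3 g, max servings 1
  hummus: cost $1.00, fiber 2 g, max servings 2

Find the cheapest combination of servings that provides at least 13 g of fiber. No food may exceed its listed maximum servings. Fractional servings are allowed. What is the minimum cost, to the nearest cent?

$4.05

Cost per g of fiber: sweet potato $0.1000, sunflower seeds $0.2167, spinach $0.3667, hummus $0.5000, tofu $0.6500.
Take 1 serving of sweet potato: +3.0 g fiber for $0.30 (total $0.30, still need 10.0 g).
Take 1 serving of sunflower seeds: +3.0 g fiber for $0.65 (total $0.95, still need 7.0 g).
Take 1 serving of spinach: +3.0 g fiber for $1.10 (total $2.05, still need 4.0 g).
Take 2 servings of hummus: +4.0 g fiber for $2.00 (total $4.05, still need 0.0 g).
Greedy by cheapest-per-g is optimal for a single linear constraint, so the minimum cost is $4.05.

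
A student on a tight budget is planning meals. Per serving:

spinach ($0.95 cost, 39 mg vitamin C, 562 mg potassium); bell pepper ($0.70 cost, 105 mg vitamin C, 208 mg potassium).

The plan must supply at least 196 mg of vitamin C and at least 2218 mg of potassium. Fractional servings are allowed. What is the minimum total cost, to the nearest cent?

An LP optimum is at a vertex; with two nutrient constraints at most two foods are used. Check each candidate.
spinach only: max(196/39, 2218/562) = 5.026 servings → $4.77.
bell pepper only: max(196/105, 2218/208) = 10.66 servings → $7.46.
spinach + bell pepper with both tight: 3.775 servings and 0.4647 servings → $3.91.
So the least-cost plan costs $3.91.

$3.91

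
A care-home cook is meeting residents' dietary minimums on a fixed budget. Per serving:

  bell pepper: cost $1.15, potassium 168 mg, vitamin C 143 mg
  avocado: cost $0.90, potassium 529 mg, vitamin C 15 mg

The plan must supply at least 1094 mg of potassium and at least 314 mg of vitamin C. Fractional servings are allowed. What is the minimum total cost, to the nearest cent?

Minimising a linear cost over {potassium ≥ 1094, vitamin C ≥ 314, servings ≥ 0} — the optimum is at a vertex, using one or two foods.
bell pepper only: max(1094/168, 314/143) = 6.512 servings → $7.49.
avocado only: max(1094/529, 314/15) = 20.93 servings → $18.84.
bell pepper + avocado with both tight: 2.047 servings and 1.418 servings → $3.63.
So the least-cost plan costs $3.63.

$3.63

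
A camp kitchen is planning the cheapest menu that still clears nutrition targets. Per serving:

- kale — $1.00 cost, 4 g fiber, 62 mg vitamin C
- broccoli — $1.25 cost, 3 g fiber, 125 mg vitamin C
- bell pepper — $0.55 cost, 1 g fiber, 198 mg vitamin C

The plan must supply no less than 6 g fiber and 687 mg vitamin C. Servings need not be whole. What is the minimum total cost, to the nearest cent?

A basic optimal solution has at most two foods positive. Try each food alone and each pair with both targets met exactly.
kale only: max(6/4, 687/62) = 11.08 servings → $11.08.
broccoli only: max(6/3, 687/125) = 5.496 servings → $6.87.
bell pepper only: max(6/1, 687/198) = 6 servings → $3.30.
kale + broccoli with both targets exact would need a negative amount; discard.
kale + bell pepper with both tight: 0.6863 servings and 3.255 servings → $2.48.
broccoli + bell pepper with both tight: 1.068 servings and 2.795 servings → $2.87.
So the least-cost plan costs $2.48.

$2.48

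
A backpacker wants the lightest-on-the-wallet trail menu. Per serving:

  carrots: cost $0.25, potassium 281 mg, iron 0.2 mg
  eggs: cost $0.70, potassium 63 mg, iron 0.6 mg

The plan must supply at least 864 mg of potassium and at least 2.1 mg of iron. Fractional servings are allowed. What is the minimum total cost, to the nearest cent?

$2.49

For a min-cost LP with two ≥-constraints, a basic feasible solution has at most two positive variables.
carrots only: max(864/281, 2.1/0.2) = 10.5 servings → $2.62.
eggs only: max(864/63, 2.1/0.6) = 13.71 servings → $9.60.
carrots + eggs with both tight: 2.475 servings and 2.675 servings → $2.49.
Cheapest feasible corner: $2.49.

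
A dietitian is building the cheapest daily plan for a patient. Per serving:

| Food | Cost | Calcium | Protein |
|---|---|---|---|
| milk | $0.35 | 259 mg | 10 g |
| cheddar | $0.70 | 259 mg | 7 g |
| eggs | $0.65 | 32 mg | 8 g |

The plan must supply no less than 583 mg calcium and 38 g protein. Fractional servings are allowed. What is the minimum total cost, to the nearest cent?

$1.33

Compare the cost at each extreme point of the feasible region.
milk only: max(583/259, 38/10) = 3.8 servings → $1.33.
cheddar only: max(583/259, 38/7) = 5.429 servings → $3.80.
eggs only: max(583/32, 38/8) = 18.22 servings → $11.84.
milk + cheddar with both targets exact would need a negative amount; discard.
milk + eggs with both tight: 1.968 servings and 2.29 servings → $2.18.
cheddar + eggs with both tight: 1.866 servings and 3.117 servings → $3.33.
So the least-cost plan costs $1.33.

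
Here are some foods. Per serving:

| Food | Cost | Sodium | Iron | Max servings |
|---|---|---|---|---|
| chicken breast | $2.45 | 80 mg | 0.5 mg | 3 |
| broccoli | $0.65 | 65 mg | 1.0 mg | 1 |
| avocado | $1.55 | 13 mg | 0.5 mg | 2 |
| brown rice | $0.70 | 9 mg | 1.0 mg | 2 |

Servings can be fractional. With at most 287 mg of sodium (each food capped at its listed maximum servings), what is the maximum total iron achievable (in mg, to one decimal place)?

5.1 mg

Iron per mg sodium: brown rice 0.1111, avocado 0.03846, broccoli 0.01538, chicken breast 0.00625.
Take 2 servings of brown rice: uses 18 mg sodium, +2.0 mg iron (running total 2.0 mg).
Take 2 servings of avocado: uses 26 mg sodium, +1.0 mg iron (running total 3.0 mg).
Take 1 serving of broccoli: uses 65 mg sodium, +1.0 mg iron (running total 4.0 mg).
Take 2.225 servings of chicken breast: uses 178 mg sodium, +1.1 mg iron (running total 5.1 mg).
Filling greedily by iron-per-mg sodium is optimal for one linear limit, giving 5.1 mg.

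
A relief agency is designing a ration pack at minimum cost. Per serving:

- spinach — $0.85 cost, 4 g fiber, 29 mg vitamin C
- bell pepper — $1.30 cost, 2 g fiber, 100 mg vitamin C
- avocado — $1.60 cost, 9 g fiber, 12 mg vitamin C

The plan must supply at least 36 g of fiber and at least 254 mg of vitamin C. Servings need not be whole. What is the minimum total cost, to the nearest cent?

$7.61

For a min-cost LP with two ≥-constraints, a basic feasible solution has at most two positive variables.
spinach only: max(36/4, 254/29) = 9 servings → $7.65.
bell pepper only: max(36/2, 254/100) = 18 servings → $23.40.
avocado only: max(36/9, 254/12) = 21.17 servings → $33.87.
spinach + bell pepper: intersection lies outside the first quadrant.
spinach + avocado with both tight: 8.704 servings and 0.1315 servings → $7.61.
bell pepper + avocado with both tight: 2.116 servings and 3.53 servings → $8.40.
So the least-cost plan costs $7.61.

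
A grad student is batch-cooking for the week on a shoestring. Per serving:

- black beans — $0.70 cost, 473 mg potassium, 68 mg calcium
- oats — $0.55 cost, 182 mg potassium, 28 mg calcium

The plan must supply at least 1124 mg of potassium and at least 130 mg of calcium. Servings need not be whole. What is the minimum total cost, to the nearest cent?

$1.66

For a min-cost LP with two ≥-constraints, a basic feasible solution has at most two positive variables.
black beans only: max(1124/473, 130/68) = 2.376 servings → $1.66.
oats only: max(1124/182, 130/28) = 6.176 servings → $3.40.
black beans + oats: the both-tight solution has a negative serving — not a feasible corner.
So the least-cost plan costs $1.66.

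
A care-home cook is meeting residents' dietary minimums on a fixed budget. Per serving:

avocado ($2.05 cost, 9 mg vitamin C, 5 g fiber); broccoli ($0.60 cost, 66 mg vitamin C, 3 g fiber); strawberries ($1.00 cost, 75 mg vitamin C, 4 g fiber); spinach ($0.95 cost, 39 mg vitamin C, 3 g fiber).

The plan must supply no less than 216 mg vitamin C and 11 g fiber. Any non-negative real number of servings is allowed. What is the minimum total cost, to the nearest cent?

A basic optimal solution has at most two foods positive. Try each food alone and each pair with both targets met exactly.
avocado only: max(216/9, 11/5) = 24 servings → $49.20.
broccoli only: max(216/66, 11/3) = 3.667 servings → $2.20.
strawberries only: max(216/75, 11/4) = 2.88 servings → $2.88.
spinach only: max(216/39, 11/3) = 5.538 servings → $5.26.
avocado + broccoli with both tight: 0.2574 servings and 3.238 servings → $2.47.
avocado + strawberries: intersection lies outside the first quadrant.
avocado + spinach with both targets exact would need a negative amount; discard.
broccoli + strawberries with both tight: 1 serving and 2 servings → $2.60.
broccoli + spinach with both tight: 2.704 servings and 0.963 servings → $2.54.
strawberries + spinach: the both-tight solution has a negative serving — not a feasible corner.
Cheapest feasible corner: $2.20.

$2.20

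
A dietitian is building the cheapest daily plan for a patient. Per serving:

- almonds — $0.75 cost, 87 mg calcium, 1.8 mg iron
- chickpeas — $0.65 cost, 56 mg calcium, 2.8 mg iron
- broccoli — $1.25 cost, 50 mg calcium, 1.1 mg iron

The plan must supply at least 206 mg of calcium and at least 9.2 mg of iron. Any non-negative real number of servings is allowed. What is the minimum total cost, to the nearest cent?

This is a tiny linear program; its minimum lies at a vertex of the feasible set. List the vertices and price them.
almonds only: max(206/87, 9.2/1.8) = 5.111 servings → $3.83.
chickpeas only: max(206/56, 9.2/2.8) = 3.679 servings → $2.39.
broccoli only: max(206/50, 9.2/1.1) = 8.364 servings → $10.45.
almonds + chickpeas with both tight: 0.4314 servings and 3.008 servings → $2.28.
almonds + broccoli with both targets exact would need a negative amount; discard.
chickpeas + broccoli with both tight: 2.977 servings and 0.7857 servings → $2.92.
The minimum over all feasible corners is $2.28.

$2.28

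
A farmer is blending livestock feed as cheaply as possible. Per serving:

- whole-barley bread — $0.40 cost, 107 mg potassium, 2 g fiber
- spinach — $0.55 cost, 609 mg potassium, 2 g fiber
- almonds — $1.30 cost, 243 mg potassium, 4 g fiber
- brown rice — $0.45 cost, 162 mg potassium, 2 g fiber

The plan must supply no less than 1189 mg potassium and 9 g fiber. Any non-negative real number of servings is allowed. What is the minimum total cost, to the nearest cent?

$2.01

With two linear requirements the optimum uses one or two foods; enumerate the corners.
whole-barley bread only: max(1189/107, 9/2) = 11.11 servings → $4.44.
spinach only: max(1189/609, 9/2) = 4.5 servings → $2.48.
almonds only: max(1189/243, 9/4) = 4.893 servings → $6.36.
brown rice only: max(1189/162, 9/2) = 7.34 servings → $3.30.
whole-barley bread + spinach with both tight: 3.091 servings and 1.409 servings → $2.01.
whole-barley bread + almonds: the both-tight solution has a negative serving — not a feasible corner.
whole-barley bread + brown rice with both targets exact would need a negative amount; discard.
spinach + almonds with both tight: 1.317 servings and 1.591 servings → $2.79.
spinach + brown rice with both tight: 1.029 servings and 3.471 servings → $2.13.
almonds + brown rice: intersection lies outside the first quadrant.
Cheapest feasible corner: $2.01.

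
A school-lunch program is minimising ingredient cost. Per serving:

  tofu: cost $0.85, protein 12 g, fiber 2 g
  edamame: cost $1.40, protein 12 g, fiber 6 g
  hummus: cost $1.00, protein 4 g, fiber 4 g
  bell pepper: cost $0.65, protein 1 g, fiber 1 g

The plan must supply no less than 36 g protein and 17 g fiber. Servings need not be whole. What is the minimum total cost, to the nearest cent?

$4.06

For a min-cost LP with two ≥-constraints, a basic feasible solution has at most two positive variables.
tofu only: max(36/12, 17/2) = 8.5 servings → $7.22.
edamame only: max(36/12, 17/6) = 3 servings → $4.20.
hummus only: max(36/4, 17/4) = 9 servings → $9.00.
bell pepper only: max(36/1, 17/1) = 36 servings → $23.40.
tofu + edamame with both tight: 0.25 servings and 2.75 servings → $4.06.
tofu + hummus with both tight: 1.9 servings and 3.3 servings → $4.92.
tofu + bell pepper with both tight: 1.9 servings and 13.2 servings → $10.20.
edamame + hummus: the both-tight solution has a negative serving — not a feasible corner.
edamame + bell pepper: the both-tight solution has a negative serving — not a feasible corner.
hummus + bell pepper (both tight): parallel constraints — no distinct corner.
The minimum over all feasible corners is $4.06.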